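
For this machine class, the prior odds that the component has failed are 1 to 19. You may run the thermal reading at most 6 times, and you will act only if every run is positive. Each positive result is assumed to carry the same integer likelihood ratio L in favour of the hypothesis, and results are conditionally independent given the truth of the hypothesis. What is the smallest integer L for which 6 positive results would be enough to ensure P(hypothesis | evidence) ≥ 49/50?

4

Prior odds = 1/19.
Target odds = 0.98/0.02 = 49.
Need L⁶ ≥ 49 ÷ (1/19) = 931.
3⁶ = 729 < 931 ≤ 4096 = 4⁶, so L = 4.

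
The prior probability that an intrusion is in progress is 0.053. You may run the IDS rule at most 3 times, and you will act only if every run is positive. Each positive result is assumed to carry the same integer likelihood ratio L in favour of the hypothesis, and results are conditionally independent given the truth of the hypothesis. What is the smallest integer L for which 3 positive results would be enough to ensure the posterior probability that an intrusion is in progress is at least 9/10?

6

Prior odds = 0.053/0.947 = 53/947.
Target odds = 0.9/0.1 = 9.
Need L³ ≥ 9 ÷ (53/947) = 8523/53.
5³ = 125 < 8523/53 ≤ 216 = 6³, so L = 6.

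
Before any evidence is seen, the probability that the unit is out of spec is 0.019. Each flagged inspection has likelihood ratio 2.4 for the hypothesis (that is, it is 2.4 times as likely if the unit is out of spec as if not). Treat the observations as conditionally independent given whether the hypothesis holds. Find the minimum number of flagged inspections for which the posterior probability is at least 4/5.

Prior odds: 0.019 ÷ 0.981 = 19/981.
Likelihood ratio per flagged inspection = 2.4.
Target posterior odds = 0.8/0.2 = 4.
Need (19/981) × 2.4ⁿ ≥ 4, i.e. 2.4ⁿ ≥ 3924/19.
2.4⁶ = 2985984/15625 falls short of 3924/19 but 2.4⁷ = 35831808/78125 reaches it, so n = 7.

7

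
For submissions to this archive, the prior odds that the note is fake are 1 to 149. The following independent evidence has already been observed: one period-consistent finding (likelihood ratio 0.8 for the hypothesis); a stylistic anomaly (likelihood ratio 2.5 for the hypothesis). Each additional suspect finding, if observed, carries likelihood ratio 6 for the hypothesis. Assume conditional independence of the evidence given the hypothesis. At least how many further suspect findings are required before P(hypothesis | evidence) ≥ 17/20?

Prior odds = 1/149.
Combined Bayes factor of the evidence already in hand = 0.8 × 2.5 = 2.
Odds after that evidence = (1/149) × 2 = 2/149.
Target odds = 0.85/0.15 = 17/3.
Need 6ⁿ ≥ 17/3 ÷ (2/149) = 2533/6.
6³ = 216 falls short of 2533/6 but 6⁴ = 1296 reaches it, so n = 4.

4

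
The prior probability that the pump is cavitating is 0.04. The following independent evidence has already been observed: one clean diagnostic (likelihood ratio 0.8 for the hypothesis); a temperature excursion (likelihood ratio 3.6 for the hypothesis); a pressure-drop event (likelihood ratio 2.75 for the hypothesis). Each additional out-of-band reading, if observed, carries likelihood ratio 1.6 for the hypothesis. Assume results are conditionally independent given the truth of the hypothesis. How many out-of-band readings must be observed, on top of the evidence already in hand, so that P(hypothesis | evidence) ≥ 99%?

13

Prior odds = 0.04/0.96 = 1/24.
Combined Bayes factor of the evidence already in hand = 0.8 × 3.6 × 2.75 = 7.92.
Odds after that evidence = (1/24) × 7.92 = 0.33.
Target odds = 0.99/0.01 = 99.
Need 1.6ⁿ ≥ 99 ÷ 0.33 = 300.
1.6¹² ≈281.475 falls short of 300 but 1.6¹³ ≈450.36 reaches it, so n = 13.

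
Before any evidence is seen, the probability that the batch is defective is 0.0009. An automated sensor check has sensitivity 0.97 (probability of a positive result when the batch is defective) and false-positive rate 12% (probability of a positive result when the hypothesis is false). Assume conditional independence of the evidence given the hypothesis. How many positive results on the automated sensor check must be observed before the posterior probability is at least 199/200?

Prior odds: 0.0009 ÷ 0.9991 = 9/9991.
Likelihood ratio of a positive result = 0.97/0.12 = 97/12.
Target odds: 0.995 ÷ 0.005 = 199.
Need (9/9991) × (97/12)ⁿ ≥ 199, i.e. (97/12)ⁿ ≥ 1988209/9.
(97/12)⁵ ≈34510.6 falls short of 1988209/9 but (97/12)⁶ ≈278961 reaches it, so n = 6.

6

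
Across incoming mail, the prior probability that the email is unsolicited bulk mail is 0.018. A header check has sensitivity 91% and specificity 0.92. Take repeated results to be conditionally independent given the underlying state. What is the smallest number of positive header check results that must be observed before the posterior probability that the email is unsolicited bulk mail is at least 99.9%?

5

Prior odds = 0.018/0.982 = 9/491.
False-positive rate = 1 − 0.92 = 0.08; likelihood ratio of a positive = 0.91/0.08 = 11.375.
Target odds: 0.999 ÷ 0.001 = 999.
Require 11.375ⁿ ≥ 999 ÷ (9/491) = 54501.
11.375⁴ = 68574961/4096 falls short of 54501 but 11.375⁵ ≈190439 reaches it, so n = 5.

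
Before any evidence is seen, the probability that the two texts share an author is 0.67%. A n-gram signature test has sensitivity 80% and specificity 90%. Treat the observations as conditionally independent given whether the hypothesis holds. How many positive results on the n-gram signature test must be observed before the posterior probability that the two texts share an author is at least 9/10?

Prior odds: 0.0067 ÷ 0.9933 = 67/9933.
False-positive rate = 1 − 0.9 = 0.1; likelihood ratio of a positive = 0.8/0.1 = 8.
Target odds: 0.9 ÷ 0.1 = 9.
Need (67/9933) × 8ⁿ ≥ 9, i.e. 8ⁿ ≥ 89397/67.
8³ = 512 falls short of 89397/67 but 8⁴ = 4096 reaches it, so n = 4.

4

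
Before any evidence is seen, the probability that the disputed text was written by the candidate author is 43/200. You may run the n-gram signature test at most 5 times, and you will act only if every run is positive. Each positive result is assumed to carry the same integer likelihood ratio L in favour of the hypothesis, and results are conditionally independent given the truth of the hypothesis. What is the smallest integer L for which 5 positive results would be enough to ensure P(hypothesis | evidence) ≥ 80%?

Prior odds = 0.215/0.785 = 43/157.
Target odds = 0.8/0.2 = 4.
Need L⁵ ≥ 4 ÷ (43/157) = 628/43.
1⁵ = 1 < 628/43 ≤ 32 = 2⁵, so L = 2.

2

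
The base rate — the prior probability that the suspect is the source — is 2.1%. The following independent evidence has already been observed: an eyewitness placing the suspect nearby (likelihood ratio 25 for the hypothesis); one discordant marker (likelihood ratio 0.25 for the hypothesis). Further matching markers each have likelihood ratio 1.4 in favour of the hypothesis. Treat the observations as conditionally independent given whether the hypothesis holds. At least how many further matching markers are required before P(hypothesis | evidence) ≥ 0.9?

Prior odds = 0.021/0.979 = 21/979.
Combined Bayes factor of the evidence already in hand = 25 × 0.25 = 6.25.
Odds after that evidence = (21/979) × 6.25 = 525/3916.
Target odds = 0.9/0.1 = 9.
Need 1.4ⁿ ≥ 9 ÷ (525/3916) = 11748/175.
1.4¹² ≈56.6939 falls short of 11748/175 but 1.4¹³ ≈79.3715 reaches it, so n = 13.

13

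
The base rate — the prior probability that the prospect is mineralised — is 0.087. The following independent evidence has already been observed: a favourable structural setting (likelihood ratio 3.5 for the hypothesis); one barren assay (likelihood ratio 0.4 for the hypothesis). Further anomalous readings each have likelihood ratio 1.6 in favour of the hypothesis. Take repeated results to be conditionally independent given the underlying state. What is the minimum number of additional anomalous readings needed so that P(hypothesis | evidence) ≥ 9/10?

9

Prior odds = 0.087/0.913 = 87/913.
Combined Bayes factor of the evidence already in hand = 3.5 × 0.4 = 1.4.
Odds after that evidence = (87/913) × 1.4 = 609/4565.
Target odds = 0.9/0.1 = 9.
Need 1.6ⁿ ≥ 9 ÷ (609/4565) = 13695/203.
1.6⁸ = 16777216/390625 falls short of 13695/203 but 1.6⁹ = 134217728/1953125 reaches it, so n = 9.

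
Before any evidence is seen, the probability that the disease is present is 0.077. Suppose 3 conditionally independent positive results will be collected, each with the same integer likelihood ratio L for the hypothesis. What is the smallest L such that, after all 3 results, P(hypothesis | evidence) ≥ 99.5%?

Prior odds = 0.077/0.923 = 77/923.
Target odds = 0.995/0.005 = 199.
Need L³ ≥ 199 ÷ (77/923) = 183677/77.
13³ = 2197 < 183677/77 ≤ 2744 = 14³, so L = 14.

14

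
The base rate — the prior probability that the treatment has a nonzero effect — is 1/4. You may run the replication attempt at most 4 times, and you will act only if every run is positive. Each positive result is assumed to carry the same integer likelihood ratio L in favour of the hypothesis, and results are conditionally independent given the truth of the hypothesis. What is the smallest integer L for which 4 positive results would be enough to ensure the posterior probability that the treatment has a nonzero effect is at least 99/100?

5

Prior odds = 0.25/0.75 = 1/3.
Target odds = 0.99/0.01 = 99.
Need L⁴ ≥ 99 ÷ (1/3) = 297.
4⁴ = 256 < 297 ≤ 625 = 5⁴, so L = 5.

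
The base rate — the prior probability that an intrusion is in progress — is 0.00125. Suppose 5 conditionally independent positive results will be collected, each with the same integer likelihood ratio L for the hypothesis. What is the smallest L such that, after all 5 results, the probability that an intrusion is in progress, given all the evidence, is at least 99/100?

Prior odds = 0.00125/0.99875 = 1/799.
Target odds = 0.99/0.01 = 99.
Need L⁵ ≥ 99 ÷ (1/799) = 79101.
9⁵ = 59049 < 79101 ≤ 100000 = 10⁵, so L = 10.

10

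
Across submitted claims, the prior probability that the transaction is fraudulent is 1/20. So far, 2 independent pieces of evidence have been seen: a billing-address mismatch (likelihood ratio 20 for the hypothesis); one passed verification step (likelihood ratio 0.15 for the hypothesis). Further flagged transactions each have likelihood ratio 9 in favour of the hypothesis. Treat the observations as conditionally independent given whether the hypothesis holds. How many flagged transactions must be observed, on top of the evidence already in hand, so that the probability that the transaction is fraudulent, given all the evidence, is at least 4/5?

2

Prior odds = 0.05/0.95 = 1/19.
Combined Bayes factor of the evidence already in hand = 20 × 0.15 = 3.
Odds after that evidence = (1/19) × 3 = 3/19.
Target odds = 0.8/0.2 = 4.
Need 9ⁿ ≥ 4 ÷ (3/19) = 76/3.
9¹ = 9 falls short of 76/3 but 9² = 81 reaches it, so n = 2.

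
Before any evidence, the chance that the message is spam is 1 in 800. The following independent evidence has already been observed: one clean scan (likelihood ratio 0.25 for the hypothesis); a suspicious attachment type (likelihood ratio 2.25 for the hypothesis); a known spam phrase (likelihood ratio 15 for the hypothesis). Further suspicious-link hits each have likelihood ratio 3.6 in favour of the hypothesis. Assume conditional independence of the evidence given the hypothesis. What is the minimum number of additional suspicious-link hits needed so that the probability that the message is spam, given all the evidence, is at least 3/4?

5

Prior odds = 0.00125/0.99875 = 1/799.
Combined Bayes factor of the evidence already in hand = 0.25 × 2.25 × 15 = 8.4375.
Odds after that evidence = (1/799) × 8.4375 = 135/12784.
Target odds = 0.75/0.25 = 3.
Need 3.6ⁿ ≥ 3 ÷ (135/12784) = 12784/45.
3.6⁴ = 167.9616 falls short of 12784/45 but 3.6⁵ = 604.66176 reaches it, so n = 5.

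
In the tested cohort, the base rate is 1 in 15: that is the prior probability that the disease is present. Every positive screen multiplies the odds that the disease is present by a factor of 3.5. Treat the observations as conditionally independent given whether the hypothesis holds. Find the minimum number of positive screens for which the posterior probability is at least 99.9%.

8

Prior odds: (1/15) ÷ (14/15) = 1/14.
Likelihood ratio per positive screen = 3.5.
Target odds: 0.999 ÷ 0.001 = 999.
Need (1/14) × 3.5ⁿ ≥ 999, i.e. 3.5ⁿ ≥ 13986.
3.5⁷ = 823543/128 falls short of 13986 but 3.5⁸ = 5764801/256 reaches it, so n = 8.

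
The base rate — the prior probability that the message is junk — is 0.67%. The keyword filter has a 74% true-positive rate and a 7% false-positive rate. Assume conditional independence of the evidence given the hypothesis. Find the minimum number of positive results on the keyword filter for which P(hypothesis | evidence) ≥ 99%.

5

Prior odds = 0.0067/0.9933 = 67/9933.
Likelihood ratio of a positive result = 0.74/0.07 = 74/7.
Target odds: 0.99 ÷ 0.01 = 99.
Need (67/9933) × (74/7)ⁿ ≥ 99, i.e. (74/7)ⁿ ≥ 983367/67.
(74/7)⁴ = 29986576/2401 falls short of 983367/67 but (74/7)⁵ ≈132029 reaches it, so n = 5.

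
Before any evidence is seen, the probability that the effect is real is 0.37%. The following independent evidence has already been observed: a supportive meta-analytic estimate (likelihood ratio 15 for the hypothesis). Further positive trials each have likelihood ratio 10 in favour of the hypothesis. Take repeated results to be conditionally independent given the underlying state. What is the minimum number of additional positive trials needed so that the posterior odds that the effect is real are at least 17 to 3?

Prior odds = 0.0037/0.9963 = 37/9963.
Bayes factor of the evidence already in hand = 15.
Odds after that evidence = (37/9963) × 15 = 185/3321.
Target odds = 17/3.
Need 10ⁿ ≥ 17/3 ÷ (185/3321) = 18819/185.
10² = 100 falls short of 18819/185 but 10³ = 1000 reaches it, so n = 3.

3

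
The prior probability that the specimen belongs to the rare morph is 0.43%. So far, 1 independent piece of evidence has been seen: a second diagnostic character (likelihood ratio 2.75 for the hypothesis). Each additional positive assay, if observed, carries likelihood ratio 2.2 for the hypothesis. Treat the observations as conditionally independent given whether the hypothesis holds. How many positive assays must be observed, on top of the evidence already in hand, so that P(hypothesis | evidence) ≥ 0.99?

12

Prior odds = 0.0043/0.9957 = 43/9957.
Bayes factor of the evidence already in hand = 2.75.
Odds after that evidence = (43/9957) × 2.75 = 473/39828.
Target odds = 0.99/0.01 = 99.
Need 2.2ⁿ ≥ 99 ÷ (473/39828) = 358452/43.
2.2¹¹ ≈5843.18 falls short of 358452/43 but 2.2¹² ≈12855 reaches it, so n = 12.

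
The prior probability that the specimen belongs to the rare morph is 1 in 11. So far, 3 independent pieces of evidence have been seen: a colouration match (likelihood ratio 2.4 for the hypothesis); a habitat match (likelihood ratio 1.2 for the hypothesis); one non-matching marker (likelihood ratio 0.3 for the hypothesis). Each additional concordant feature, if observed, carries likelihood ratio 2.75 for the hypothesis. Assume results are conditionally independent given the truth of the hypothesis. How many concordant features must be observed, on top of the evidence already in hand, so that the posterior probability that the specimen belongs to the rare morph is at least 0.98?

Prior odds = (1/11)/(10/11) = 0.1.
Combined Bayes factor of the evidence already in hand = 2.4 × 1.2 × 0.3 = 0.864.
Odds after that evidence = 0.1 × 0.864 = 0.0864.
Target odds = 0.98/0.02 = 49.
Need 2.75ⁿ ≥ 49 ÷ 0.0864 = 30625/54.
2.75⁶ = 1771561/4096 falls short of 30625/54 but 2.75⁷ = 19487171/16384 reaches it, so n = 7.

7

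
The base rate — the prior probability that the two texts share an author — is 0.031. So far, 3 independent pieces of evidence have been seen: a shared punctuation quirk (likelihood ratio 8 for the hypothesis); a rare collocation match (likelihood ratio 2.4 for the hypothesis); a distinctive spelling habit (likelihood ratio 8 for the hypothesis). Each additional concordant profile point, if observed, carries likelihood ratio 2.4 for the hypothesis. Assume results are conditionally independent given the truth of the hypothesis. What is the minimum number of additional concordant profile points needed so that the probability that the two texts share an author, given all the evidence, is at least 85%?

1

Prior odds = 0.031/0.969 = 31/969.
Combined Bayes factor of the evidence already in hand = 8 × 2.4 × 8 = 153.6.
Odds after that evidence = (31/969) × 153.6 = 7936/1615.
Target odds = 0.85/0.15 = 17/3.
Need 2.4ⁿ ≥ 17/3 ÷ (7936/1615) = 27455/23808.
2.4¹ = 2.4, which meets the required 27455/23808; so n = 1.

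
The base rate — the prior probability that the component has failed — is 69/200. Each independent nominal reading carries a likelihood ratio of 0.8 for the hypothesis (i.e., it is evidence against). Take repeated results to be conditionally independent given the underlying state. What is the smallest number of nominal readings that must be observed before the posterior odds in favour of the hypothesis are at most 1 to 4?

Prior odds: 0.345 ÷ 0.655 = 69/131.
Likelihood ratio per nominal reading = 0.8.
Target odds = 0.25.
Need (69/131) × 0.8ⁿ ≤ 0.25, i.e. 0.8ⁿ ≤ 131/276.
0.8³ = 0.512 is still above 131/276 but 0.8⁴ = 0.4096 is at or below it, so n = 4.

4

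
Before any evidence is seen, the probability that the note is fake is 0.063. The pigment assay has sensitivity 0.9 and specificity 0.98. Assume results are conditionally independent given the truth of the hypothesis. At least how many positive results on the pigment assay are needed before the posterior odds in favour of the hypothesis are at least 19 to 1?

2

Prior odds = 0.063/0.937 = 63/937.
False-positive rate = 1 − 0.98 = 0.02; likelihood ratio of a positive = 0.9/0.02 = 45.
Target odds = 19.
Require 45ⁿ ≥ 19 ÷ (63/937) = 17803/63.
45¹ = 45 falls short of 17803/63 but 45² = 2025 reaches it, so n = 2.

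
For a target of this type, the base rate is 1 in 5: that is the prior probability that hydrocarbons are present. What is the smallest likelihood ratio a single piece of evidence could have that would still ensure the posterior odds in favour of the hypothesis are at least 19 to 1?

76

Prior odds = 0.2/0.8 = 0.25.
Target odds = 19.
Required Bayes factor = 19 ÷ 0.25 = 76.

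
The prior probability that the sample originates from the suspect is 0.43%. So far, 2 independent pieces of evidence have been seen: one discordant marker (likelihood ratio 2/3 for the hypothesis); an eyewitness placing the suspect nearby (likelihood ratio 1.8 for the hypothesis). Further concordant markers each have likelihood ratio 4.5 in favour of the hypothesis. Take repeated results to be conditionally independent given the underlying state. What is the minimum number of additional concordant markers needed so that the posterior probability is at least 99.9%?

Prior odds = 0.0043/0.9957 = 43/9957.
Combined Bayes factor of the evidence already in hand = (2/3) × 1.8 = 1.2.
Odds after that evidence = (43/9957) × 1.2 = 86/16595.
Target odds = 0.999/0.001 = 999.
Need 4.5ⁿ ≥ 999 ÷ (86/16595) = 16578405/86.
4.5⁸ = 43046721/256 falls short of 16578405/86 but 4.5⁹ = 387420489/512 reaches it, so n = 9.

9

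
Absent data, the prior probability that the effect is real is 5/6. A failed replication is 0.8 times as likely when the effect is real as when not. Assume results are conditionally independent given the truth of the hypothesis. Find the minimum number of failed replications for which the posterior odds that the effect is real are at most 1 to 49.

25

Prior odds: (5/6) ÷ (1/6) = 5.
Likelihood ratio per failed replication = 0.8.
Target odds = 1/49.
Need 5 × 0.8ⁿ ≤ 1/49, i.e. 0.8ⁿ ≤ 1/245.
0.8²⁴ ≈0.00472237 is still above 1/245 but 0.8²⁵ ≈0.00377789 is at or below it, so n = 25.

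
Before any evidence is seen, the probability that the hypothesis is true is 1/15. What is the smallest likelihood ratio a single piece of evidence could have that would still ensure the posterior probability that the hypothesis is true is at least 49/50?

Prior odds = (1/15)/(14/15) = 1/14.
Target odds = 0.98/0.02 = 49.
Required Bayes factor = 49 ÷ (1/14) = 686.

686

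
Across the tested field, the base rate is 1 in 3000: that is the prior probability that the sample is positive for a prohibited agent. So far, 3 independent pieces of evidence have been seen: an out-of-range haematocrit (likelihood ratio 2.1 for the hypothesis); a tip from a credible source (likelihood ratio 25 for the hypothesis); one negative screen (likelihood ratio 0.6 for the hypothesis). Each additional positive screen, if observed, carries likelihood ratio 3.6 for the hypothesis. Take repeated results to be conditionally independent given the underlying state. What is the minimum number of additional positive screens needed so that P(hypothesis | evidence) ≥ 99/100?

8

Prior odds = (1/3000)/(2999/3000) = 1/2999.
Combined Bayes factor of the evidence already in hand = 2.1 × 25 × 0.6 = 31.5.
Odds after that evidence = (1/2999) × 31.5 = 63/5998.
Target odds = 0.99/0.01 = 99.
Need 3.6ⁿ ≥ 99 ÷ (63/5998) = 65978/7.
3.6⁷ = 612220032/78125 falls short of 65978/7 but 3.6⁸ ≈28211.1 reaches it, so n = 8.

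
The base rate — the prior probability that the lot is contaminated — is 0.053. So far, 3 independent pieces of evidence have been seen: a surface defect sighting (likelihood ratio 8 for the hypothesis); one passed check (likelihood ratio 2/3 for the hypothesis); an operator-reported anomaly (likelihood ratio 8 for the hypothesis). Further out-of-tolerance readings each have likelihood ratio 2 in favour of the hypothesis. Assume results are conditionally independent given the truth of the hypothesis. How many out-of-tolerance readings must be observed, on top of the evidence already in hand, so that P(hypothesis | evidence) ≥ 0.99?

6

Prior odds = 0.053/0.947 = 53/947.
Combined Bayes factor of the evidence already in hand = 8 × (2/3) × 8 = 128/3.
Odds after that evidence = (53/947) × 128/3 = 6784/2841.
Target odds = 0.99/0.01 = 99.
Need 2ⁿ ≥ 99 ÷ (6784/2841) = 281259/6784.
2⁵ = 32 falls short of 281259/6784 but 2⁶ = 64 reaches it, so n = 6.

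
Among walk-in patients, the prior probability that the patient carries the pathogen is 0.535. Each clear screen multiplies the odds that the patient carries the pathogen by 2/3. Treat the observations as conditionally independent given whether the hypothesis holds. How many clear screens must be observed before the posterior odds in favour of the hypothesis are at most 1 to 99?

Prior odds = 0.535/0.465 = 107/93.
Likelihood ratio per clear screen = 2/3.
Target odds = 1/99.
Require (2/3)ⁿ ≤ 1/99 ÷ (107/93) = 31/3531.
(2/3)¹¹ = 2048/177147 is still above 31/3531 but (2/3)¹² = 4096/531441 is at or below it, so n = 12.

12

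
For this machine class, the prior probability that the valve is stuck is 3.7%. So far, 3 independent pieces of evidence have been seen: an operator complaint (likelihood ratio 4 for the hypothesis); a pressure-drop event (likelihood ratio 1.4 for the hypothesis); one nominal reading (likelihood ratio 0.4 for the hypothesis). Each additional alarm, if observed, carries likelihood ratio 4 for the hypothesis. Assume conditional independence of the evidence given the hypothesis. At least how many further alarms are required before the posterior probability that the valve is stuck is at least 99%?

Prior odds = 0.037/0.963 = 37/963.
Combined Bayes factor of the evidence already in hand = 4 × 1.4 × 0.4 = 2.24.
Odds after that evidence = (37/963) × 2.24 = 2072/24075.
Target odds = 0.99/0.01 = 99.
Need 4ⁿ ≥ 99 ÷ (2072/24075) = 2383425/2072.
4⁵ = 1024 falls short of 2383425/2072 but 4⁶ = 4096 reaches it, so n = 6.

6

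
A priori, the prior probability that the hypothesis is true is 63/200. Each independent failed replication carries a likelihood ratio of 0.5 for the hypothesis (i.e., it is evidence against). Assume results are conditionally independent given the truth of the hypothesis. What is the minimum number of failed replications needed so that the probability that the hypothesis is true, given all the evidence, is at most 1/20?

4

Prior odds = 0.315/0.685 = 63/137.
Likelihood ratio per failed replication = 0.5.
Target odds: 0.05 ÷ 0.95 = 1/19.
Need (63/137) × 0.5ⁿ ≤ 1/19, i.e. 0.5ⁿ ≤ 137/1197.
0.5³ = 0.125 is still above 137/1197 but 0.5⁴ = 0.0625 is at or below it, so n = 4.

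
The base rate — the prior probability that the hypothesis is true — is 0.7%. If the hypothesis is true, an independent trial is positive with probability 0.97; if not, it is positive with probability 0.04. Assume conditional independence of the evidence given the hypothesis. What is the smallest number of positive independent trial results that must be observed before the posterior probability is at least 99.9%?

4

Prior odds = 0.007/0.993 = 7/993.
Likelihood ratio of a positive = 0.97/0.04 = 24.25.
Target odds: 0.999 ÷ 0.001 = 999.
Need (7/993) × 24.25ⁿ ≥ 999, i.e. 24.25ⁿ ≥ 992007/7.
24.25³ = 912673/64 falls short of 992007/7 but 24.25⁴ = 88529281/256 reaches it, so n = 4.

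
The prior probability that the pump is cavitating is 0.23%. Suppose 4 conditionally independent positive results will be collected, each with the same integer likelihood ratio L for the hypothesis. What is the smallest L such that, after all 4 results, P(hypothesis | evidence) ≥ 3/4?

Prior odds = 0.0023/0.9977 = 23/9977.
Target odds = 0.75/0.25 = 3.
Need L⁴ ≥ 3 ÷ (23/9977) = 29931/23.
6⁴ = 1296 < 29931/23 ≤ 2401 = 7⁴, so L = 7.

7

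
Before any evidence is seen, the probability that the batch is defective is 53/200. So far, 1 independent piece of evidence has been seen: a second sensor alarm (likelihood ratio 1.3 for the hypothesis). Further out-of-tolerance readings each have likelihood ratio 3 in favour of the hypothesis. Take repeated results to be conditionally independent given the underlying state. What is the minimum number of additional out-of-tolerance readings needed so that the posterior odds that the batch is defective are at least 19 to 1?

Prior odds = 0.265/0.735 = 53/147.
Bayes factor of the evidence already in hand = 1.3.
Odds after that evidence = (53/147) × 1.3 = 689/1470.
Target odds = 19.
Need 3ⁿ ≥ 19 ÷ (689/1470) = 27930/689.
3³ = 27 falls short of 27930/689 but 3⁴ = 81 reaches it, so n = 4.

4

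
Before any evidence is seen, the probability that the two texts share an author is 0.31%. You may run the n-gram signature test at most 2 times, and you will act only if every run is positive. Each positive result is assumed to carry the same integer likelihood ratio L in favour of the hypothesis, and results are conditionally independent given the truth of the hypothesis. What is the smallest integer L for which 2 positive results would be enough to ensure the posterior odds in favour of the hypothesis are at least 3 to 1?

32

Prior odds = 0.0031/0.9969 = 31/9969.
Target odds = 3.
Need L² ≥ 3 ÷ (31/9969) = 29907/31.
31² = 961 < 29907/31 ≤ 1024 = 32², so L = 32.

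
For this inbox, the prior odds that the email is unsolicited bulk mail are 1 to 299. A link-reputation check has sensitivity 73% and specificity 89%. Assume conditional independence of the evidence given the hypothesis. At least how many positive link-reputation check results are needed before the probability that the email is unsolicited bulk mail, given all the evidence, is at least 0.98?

6

Prior odds = 1/299.
False-positive rate = 1 − 0.89 = 0.11; likelihood ratio of a positive = 0.73/0.11 = 73/11.
Target posterior odds = 0.98/0.02 = 49.
Require (73/11)ⁿ ≥ 49 ÷ (1/299) = 14651.
(73/11)⁵ ≈12872.1 falls short of 14651 but (73/11)⁶ ≈85424.2 reaches it, so n = 6.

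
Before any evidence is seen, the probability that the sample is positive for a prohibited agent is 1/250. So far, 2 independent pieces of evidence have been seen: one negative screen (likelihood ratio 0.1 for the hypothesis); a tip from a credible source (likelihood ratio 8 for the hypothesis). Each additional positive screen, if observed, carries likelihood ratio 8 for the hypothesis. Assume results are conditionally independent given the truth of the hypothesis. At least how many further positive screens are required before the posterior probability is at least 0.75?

4

Prior odds = 0.004/0.996 = 1/249.
Combined Bayes factor of the evidence already in hand = 0.1 × 8 = 0.8.
Odds after that evidence = (1/249) × 0.8 = 4/1245.
Target odds = 0.75/0.25 = 3.
Need 8ⁿ ≥ 3 ÷ (4/1245) = 933.75.
8³ = 512 falls short of 933.75 but 8⁴ = 4096 reaches it, so n = 4.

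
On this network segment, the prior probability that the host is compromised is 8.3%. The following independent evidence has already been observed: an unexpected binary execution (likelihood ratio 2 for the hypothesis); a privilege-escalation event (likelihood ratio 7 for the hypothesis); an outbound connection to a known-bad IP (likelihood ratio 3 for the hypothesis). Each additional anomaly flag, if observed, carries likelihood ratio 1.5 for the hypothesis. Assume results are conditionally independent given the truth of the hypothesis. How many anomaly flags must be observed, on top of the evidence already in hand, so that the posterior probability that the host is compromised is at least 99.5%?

10

Prior odds = 0.083/0.917 = 83/917.
Combined Bayes factor of the evidence already in hand = 2 × 7 × 3 = 42.
Odds after that evidence = (83/917) × 42 = 498/131.
Target odds = 0.995/0.005 = 199.
Need 1.5ⁿ ≥ 199 ÷ (498/131) = 26069/498.
1.5⁹ = 19683/512 falls short of 26069/498 but 1.5¹⁰ = 59049/1024 reaches it, so n = 10.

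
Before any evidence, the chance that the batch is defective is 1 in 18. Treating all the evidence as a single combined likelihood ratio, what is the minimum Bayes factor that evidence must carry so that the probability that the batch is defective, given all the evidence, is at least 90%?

153

Prior odds = (1/18)/(17/18) = 1/17.
Target odds = 0.9/0.1 = 9.
Required Bayes factor = 9 ÷ (1/17) = 153.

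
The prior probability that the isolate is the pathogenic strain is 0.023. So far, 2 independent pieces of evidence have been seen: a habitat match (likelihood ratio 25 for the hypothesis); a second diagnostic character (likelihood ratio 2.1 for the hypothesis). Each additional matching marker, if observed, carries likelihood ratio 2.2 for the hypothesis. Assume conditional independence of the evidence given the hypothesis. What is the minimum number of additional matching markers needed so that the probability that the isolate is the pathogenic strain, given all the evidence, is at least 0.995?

7

Prior odds = 0.023/0.977 = 23/977.
Combined Bayes factor of the evidence already in hand = 25 × 2.1 = 52.5.
Odds after that evidence = (23/977) × 52.5 = 2415/1954.
Target odds = 0.995/0.005 = 199.
Need 2.2ⁿ ≥ 199 ÷ (2415/1954) = 388846/2415.
2.2⁶ = 1771561/15625 falls short of 388846/2415 but 2.2⁷ = 19487171/78125 reaches it, so n = 7.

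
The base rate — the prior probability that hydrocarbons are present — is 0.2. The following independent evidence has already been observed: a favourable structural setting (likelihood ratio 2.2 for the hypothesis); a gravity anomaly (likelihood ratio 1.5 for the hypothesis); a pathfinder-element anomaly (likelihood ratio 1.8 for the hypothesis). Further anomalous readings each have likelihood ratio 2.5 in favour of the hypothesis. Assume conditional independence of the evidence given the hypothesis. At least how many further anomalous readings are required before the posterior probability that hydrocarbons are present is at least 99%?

Prior odds = 0.2/0.8 = 0.25.
Combined Bayes factor of the evidence already in hand = 2.2 × 1.5 × 1.8 = 5.94.
Odds after that evidence = 0.25 × 5.94 = 1.485.
Target odds = 0.99/0.01 = 99.
Need 2.5ⁿ ≥ 99 ÷ 1.485 = 200/3.
2.5⁴ = 39.0625 falls short of 200/3 but 2.5⁵ = 97.65625 reaches it, so n = 5.

5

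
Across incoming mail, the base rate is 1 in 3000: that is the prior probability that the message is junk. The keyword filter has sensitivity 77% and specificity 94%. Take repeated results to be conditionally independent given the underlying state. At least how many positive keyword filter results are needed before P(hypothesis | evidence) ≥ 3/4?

Prior odds = (1/3000)/(2999/3000) = 1/2999.
False-positive rate = 1 − 0.94 = 0.06; likelihood ratio of a positive = 0.77/0.06 = 77/6.
Target posterior odds = 0.75/0.25 = 3.
Need (1/2999) × (77/6)ⁿ ≥ 3, i.e. (77/6)ⁿ ≥ 8997.
(77/6)³ = 456533/216 falls short of 8997 but (77/6)⁴ = 35153041/1296 reaches it, so n = 4.

4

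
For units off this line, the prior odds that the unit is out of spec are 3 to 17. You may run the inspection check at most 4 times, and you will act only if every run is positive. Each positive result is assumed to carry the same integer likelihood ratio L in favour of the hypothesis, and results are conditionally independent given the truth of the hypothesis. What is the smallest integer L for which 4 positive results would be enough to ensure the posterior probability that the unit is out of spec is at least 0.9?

3

Prior odds = 3/17.
Target odds = 0.9/0.1 = 9.
Need L⁴ ≥ 9 ÷ (3/17) = 51.
2⁴ = 16 < 51 ≤ 81 = 3⁴, so L = 3.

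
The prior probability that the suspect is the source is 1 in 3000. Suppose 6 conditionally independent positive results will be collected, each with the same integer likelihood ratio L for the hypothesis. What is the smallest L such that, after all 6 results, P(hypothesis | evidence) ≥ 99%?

Prior odds = (1/3000)/(2999/3000) = 1/2999.
Target odds = 0.99/0.01 = 99.
Need L⁶ ≥ 99 ÷ (1/2999) = 296901.
8⁶ = 262144 < 296901 ≤ 531441 = 9⁶, so L = 9.

9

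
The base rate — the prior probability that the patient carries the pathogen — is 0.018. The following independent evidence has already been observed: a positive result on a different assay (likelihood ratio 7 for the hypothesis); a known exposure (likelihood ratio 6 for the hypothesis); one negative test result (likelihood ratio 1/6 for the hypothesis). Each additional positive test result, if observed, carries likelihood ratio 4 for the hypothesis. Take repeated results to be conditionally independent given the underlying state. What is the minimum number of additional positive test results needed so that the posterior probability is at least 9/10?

4

Prior odds = 0.018/0.982 = 9/491.
Combined Bayes factor of the evidence already in hand = 7 × 6 × (1/6) = 7.
Odds after that evidence = (9/491) × 7 = 63/491.
Target odds = 0.9/0.1 = 9.
Need 4ⁿ ≥ 9 ÷ (63/491) = 491/7.
4³ = 64 falls short of 491/7 but 4⁴ = 256 reaches it, so n = 4.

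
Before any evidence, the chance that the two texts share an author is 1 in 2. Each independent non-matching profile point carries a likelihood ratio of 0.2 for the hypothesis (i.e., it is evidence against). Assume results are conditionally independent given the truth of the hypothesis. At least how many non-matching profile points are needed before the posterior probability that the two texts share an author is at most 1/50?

Prior odds = 0.5/0.5 = 1.
Likelihood ratio per non-matching profile point = 0.2.
Target posterior odds = 0.02/0.98 = 1/49.
Require 0.2ⁿ ≤ 1/49 ÷ 1 = 1/49.
0.2² = 0.04 is still above 1/49 but 0.2³ = 0.008 is at or below it, so n = 3.

3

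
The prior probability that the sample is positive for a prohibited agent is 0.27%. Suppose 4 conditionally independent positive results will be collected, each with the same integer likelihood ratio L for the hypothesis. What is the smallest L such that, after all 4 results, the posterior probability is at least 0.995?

Prior odds = 0.0027/0.9973 = 27/9973.
Target odds = 0.995/0.005 = 199.
Need L⁴ ≥ 199 ÷ (27/9973) = 1984627/27.
16⁴ = 65536 < 1984627/27 ≤ 83521 = 17⁴, so L = 17.

17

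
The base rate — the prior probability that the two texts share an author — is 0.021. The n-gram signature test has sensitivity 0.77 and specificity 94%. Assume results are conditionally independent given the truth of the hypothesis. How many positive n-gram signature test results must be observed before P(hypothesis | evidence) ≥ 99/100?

4

Prior odds: 0.021 ÷ 0.979 = 21/979.
False-positive rate = 1 − 0.94 = 0.06; likelihood ratio of a positive = 0.77/0.06 = 77/6.
Target posterior odds = 0.99/0.01 = 99.
Need (21/979) × (77/6)ⁿ ≥ 99, i.e. (77/6)ⁿ ≥ 32307/7.
(77/6)³ = 456533/216 falls short of 32307/7 but (77/6)⁴ = 35153041/1296 reaches it, so n = 4.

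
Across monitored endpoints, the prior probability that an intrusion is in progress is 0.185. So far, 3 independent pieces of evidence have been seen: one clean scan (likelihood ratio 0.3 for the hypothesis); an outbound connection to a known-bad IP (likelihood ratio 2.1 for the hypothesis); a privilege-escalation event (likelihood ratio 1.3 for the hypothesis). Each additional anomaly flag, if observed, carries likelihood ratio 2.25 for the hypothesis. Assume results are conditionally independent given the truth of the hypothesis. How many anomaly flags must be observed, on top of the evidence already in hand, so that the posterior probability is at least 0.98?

7

Prior odds = 0.185/0.815 = 37/163.
Combined Bayes factor of the evidence already in hand = 0.3 × 2.1 × 1.3 = 0.819.
Odds after that evidence = (37/163) × 0.819 = 30303/163000.
Target odds = 0.98/0.02 = 49.
Need 2.25ⁿ ≥ 49 ÷ (30303/163000) = 1141000/4329.
2.25⁶ = 531441/4096 falls short of 1141000/4329 but 2.25⁷ = 4782969/16384 reaches it, so n = 7.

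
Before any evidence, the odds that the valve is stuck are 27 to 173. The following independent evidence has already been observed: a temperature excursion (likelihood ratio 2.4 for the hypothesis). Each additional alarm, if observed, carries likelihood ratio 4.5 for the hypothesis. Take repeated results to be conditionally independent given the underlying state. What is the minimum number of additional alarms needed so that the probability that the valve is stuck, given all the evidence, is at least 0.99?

4

Prior odds = 27/173.
Bayes factor of the evidence already in hand = 2.4.
Odds after that evidence = (27/173) × 2.4 = 324/865.
Target odds = 0.99/0.01 = 99.
Need 4.5ⁿ ≥ 99 ÷ (324/865) = 9515/36.
4.5³ = 91.125 falls short of 9515/36 but 4.5⁴ = 410.0625 reaches it, so n = 4.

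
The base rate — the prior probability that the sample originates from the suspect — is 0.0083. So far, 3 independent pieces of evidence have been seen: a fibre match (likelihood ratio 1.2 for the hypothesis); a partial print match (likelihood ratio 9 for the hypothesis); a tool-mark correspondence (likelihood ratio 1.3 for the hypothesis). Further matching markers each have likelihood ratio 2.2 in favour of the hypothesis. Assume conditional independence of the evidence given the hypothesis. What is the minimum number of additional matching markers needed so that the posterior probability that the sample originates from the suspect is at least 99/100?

9

Prior odds = 0.0083/0.9917 = 83/9917.
Combined Bayes factor of the evidence already in hand = 1.2 × 9 × 1.3 = 14.04.
Odds after that evidence = (83/9917) × 14.04 = 29133/247925.
Target odds = 0.99/0.01 = 99.
Need 2.2ⁿ ≥ 99 ÷ (29133/247925) = 2727175/3237.
2.2⁸ = 214358881/390625 falls short of 2727175/3237 but 2.2⁹ ≈1207.27 reaches it, so n = 9.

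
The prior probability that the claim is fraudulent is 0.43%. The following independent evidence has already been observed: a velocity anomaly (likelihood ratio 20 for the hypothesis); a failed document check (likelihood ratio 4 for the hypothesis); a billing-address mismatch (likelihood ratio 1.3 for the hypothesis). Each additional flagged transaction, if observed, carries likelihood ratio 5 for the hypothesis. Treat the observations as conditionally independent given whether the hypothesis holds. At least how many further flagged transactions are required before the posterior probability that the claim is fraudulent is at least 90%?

Prior odds = 0.0043/0.9957 = 43/9957.
Combined Bayes factor of the evidence already in hand = 20 × 4 × 1.3 = 104.
Odds after that evidence = (43/9957) × 104 = 4472/9957.
Target odds = 0.9/0.1 = 9.
Need 5ⁿ ≥ 9 ÷ (4472/9957) = 89613/4472.
5¹ = 5 falls short of 89613/4472 but 5² = 25 reaches it, so n = 2.

2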